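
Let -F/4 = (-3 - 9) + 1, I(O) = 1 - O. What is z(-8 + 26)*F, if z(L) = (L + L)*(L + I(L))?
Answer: 1584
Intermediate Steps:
F = 44 (F = -4*((-3 - 9) + 1) = -4*(-12 + 1) = -4*(-11) = 44)
z(L) = 2*L (z(L) = (L + L)*(L + (1 - L)) = (2*L)*1 = 2*L)
z(-8 + 26)*F = (2*(-8 + 26))*44 = (2*18)*44 = 36*44 = 1584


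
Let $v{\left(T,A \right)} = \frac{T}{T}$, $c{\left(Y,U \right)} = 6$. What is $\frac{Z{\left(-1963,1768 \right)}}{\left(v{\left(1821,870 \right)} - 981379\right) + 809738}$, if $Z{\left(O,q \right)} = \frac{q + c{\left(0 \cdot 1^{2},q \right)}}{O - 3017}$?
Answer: $\frac{887}{427383600} \approx 2.0754 \cdot 10^{-6}$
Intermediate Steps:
$Z{\left(O,q \right)} = \frac{6 + q}{-3017 + O}$ ($Z{\left(O,q \right)} = \frac{q + 6}{O - 3017} = \frac{6 + q}{-3017 + O}$)
$v{\left(T,A \right)} = 1$
$\frac{Z{\left(-1963,1768 \right)}}{\left(v{\left(1821,870 \right)} - 981379\right) + 809738} = \frac{\frac{1}{-3017 - 1963} \left(6 + 1768\right)}{\left(1 - 981379\right) + 809738} = \frac{\frac{1}{-4980} \cdot 1774}{-981378 + 809738} = \frac{\left(- \frac{1}{4980}\right) 1774}{-171640} = \left(- \frac{887}{2490}\right) \left(- \frac{1}{171640}\right) = \frac{887}{427383600}$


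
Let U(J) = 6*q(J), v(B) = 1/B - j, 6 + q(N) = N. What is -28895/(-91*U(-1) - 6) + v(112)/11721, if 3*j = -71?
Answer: -526692365/69575856 ≈ -7.5700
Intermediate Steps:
q(N) = -6 + N
j = -71/3 (j = (1/3)*(-71) = -71/3 ≈ -23.667)
v(B) = 71/3 + 1/B (v(B) = 1/B - 1*(-71/3) = 1/B + 71/3 = 71/3 + 1/B)
U(J) = -36 + 6*J (U(J) = 6*(-6 + J) = -36 + 6*J)
-28895/(-91*U(-1) - 6) + v(112)/11721 = -28895/(-91*(-36 + 6*(-1)) - 6) + (71/3 + 1/112)/11721 = -28895/(-91*(-36 - 6) - 6) + (71/3 + 1/112)*(1/11721) = -28895/(-91*(-42) - 6) + (7955/336)*(1/11721) = -28895/(3822 - 6) + 7955/3938256 = -28895/3816 + 7955/3938256 = -526692365/69575856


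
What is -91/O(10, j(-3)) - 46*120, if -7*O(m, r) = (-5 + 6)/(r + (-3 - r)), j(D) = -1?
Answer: -7431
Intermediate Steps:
O(m, r) = 1/21 (O(m, r) = -(-5 + 6)/(7*(r + (-3 - r))) = -1/(7*(-3)) = -(-1)/(7*3) = -1/7*(-1/3) = 1/21)
-91/O(10, j(-3)) - 46*120 = -91/1/21 - 46*120 = -91*21 - 5520 = -1911 - 5520 = -7431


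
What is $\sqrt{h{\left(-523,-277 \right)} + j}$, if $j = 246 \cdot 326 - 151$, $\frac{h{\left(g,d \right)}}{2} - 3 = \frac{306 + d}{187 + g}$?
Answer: $\frac{\sqrt{564838638}}{84} \approx 282.93$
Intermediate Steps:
$h{\left(g,d \right)} = 6 + \frac{2 \left(306 + d\right)}{187 + g}$ ($h{\left(g,d \right)} = 6 + 2 \frac{306 + d}{187 + g} = 6 + \frac{2 \left(306 + d\right)}{187 + g}$)
$j = 80045$ ($j = 80196 - 151 = 80045$)
$\sqrt{h{\left(-523,-277 \right)} + j} = \sqrt{\frac{2 \left(867 - 277 + 3 \left(-523\right)\right)}{187 - 523} + 80045} = \sqrt{\frac{2 \left(867 - 277 - 1569\right)}{-336} + 80045} = \sqrt{2 \left(- \frac{1}{336}\right) \left(-979\right) + 80045} = \sqrt{\frac{979}{168} + 80045} = \sqrt{\frac{13448539}{168}} = \frac{\sqrt{564838638}}{84}$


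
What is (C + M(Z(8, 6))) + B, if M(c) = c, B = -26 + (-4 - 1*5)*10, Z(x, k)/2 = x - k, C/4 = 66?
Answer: 152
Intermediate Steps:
C = 264 (C = 4*66 = 264)
Z(x, k) = -2*k + 2*x (Z(x, k) = 2*(x - k) = -2*k + 2*x)
B = -116 (B = -26 + (-4 - 5)*10 = -26 - 9*10 = -26 - 90 = -116)
(C + M(Z(8, 6))) + B = (264 + (-2*6 + 2*8)) - 116 = (264 + (-12 + 16)) - 116 = (264 + 4) - 116 = 268 - 116 = 152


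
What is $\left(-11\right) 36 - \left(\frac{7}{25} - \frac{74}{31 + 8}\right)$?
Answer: $- \frac{384523}{975} \approx -394.38$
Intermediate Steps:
$\left(-11\right) 36 - \left(\frac{7}{25} - \frac{74}{31 + 8}\right) = -396 - \left(7 \cdot \frac{1}{25} - \frac{74}{39}\right) = -396 - \left(\frac{7}{25} - \frac{74}{39}\right) = -396 - - \frac{1577}{975} = -396 + \frac{1577}{975} = - \frac{384523}{975}$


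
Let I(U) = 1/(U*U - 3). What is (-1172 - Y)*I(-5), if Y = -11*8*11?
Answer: -102/11 ≈ -9.2727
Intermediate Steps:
I(U) = 1/(-3 + U²) (I(U) = 1/(U² - 3) = 1/(-3 + U²))
Y = -968 (Y = -88*11 = -968)
(-1172 - Y)*I(-5) = (-1172 - 1*(-968))/(-3 + (-5)²) = (-1172 + 968)/(-3 + 25) = -204/22 = -204*1/22 = -102/11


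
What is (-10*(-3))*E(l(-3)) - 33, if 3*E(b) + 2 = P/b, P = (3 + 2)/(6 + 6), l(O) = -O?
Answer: -929/18 ≈ -51.611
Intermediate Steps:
P = 5/12 ≈ 0.41667
E(b) = -⅔ + 5/(36*b) (E(b) = -⅔ + (5/(12*b))/3 = -⅔ + 5/(36*b))
(-10*(-3))*E(l(-3)) - 33 = (-10*(-3))*((5 - (-24)*(-3))/(36*((-1*(-3))))) - 33 = 30*((1/36)*(5 - 24*3)/3) - 33 = 30*((1/36)*(⅓)*(5 - 72)) - 33 = 30*((1/36)*(⅓)*(-67)) - 33 = 30*(-67/108) - 33 = -335/18 - 33 = -929/18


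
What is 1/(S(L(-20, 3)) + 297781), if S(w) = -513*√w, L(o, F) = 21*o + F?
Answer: 297781/88783265434 + 513*I*√417/88783265434 ≈ 3.354e-6 + 1.1799e-7*I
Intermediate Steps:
L(o, F) = F + 21*o
1/(S(L(-20, 3)) + 297781) = 1/(-513*√(3 + 21*(-20)) + 297781) = 1/(-513*√(3 - 420) + 297781) = 1/(-513*I*√417 + 297781) = 1/(297781 - 513*I*√417)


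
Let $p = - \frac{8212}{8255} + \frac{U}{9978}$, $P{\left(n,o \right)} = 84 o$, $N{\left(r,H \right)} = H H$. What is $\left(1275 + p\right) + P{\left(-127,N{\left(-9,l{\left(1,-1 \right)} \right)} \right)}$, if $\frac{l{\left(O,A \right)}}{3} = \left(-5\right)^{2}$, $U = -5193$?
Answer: $\frac{13007986388233}{27456130} \approx 4.7377 \cdot 10^{5}$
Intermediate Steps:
$l{\left(O,A \right)} = 75$ ($l{\left(O,A \right)} = 3 \left(-5\right)^{2} = 3 \cdot 25 = 75$)
$N{\left(r,H \right)} = H^{2}$
$p = - \frac{41602517}{27456130}$ ($p = - \frac{8212}{8255} - \frac{5193}{9978} = \left(-8212\right) \frac{1}{8255} - \frac{1731}{3326} = - \frac{8212}{8255} - \frac{1731}{3326} = - \frac{41602517}{27456130} \approx -1.5152$)
$\left(1275 + p\right) + P{\left(-127,N{\left(-9,l{\left(1,-1 \right)} \right)} \right)} = \left(1275 - \frac{41602517}{27456130}\right) + 84 \cdot 75^{2} = \frac{34964963233}{27456130} + 84 \cdot 5625 = \frac{34964963233}{27456130} + 472500 = \frac{13007986388233}{27456130}$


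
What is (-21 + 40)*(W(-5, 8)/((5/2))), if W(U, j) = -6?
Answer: -228/5 ≈ -45.600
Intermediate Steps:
(-21 + 40)*(W(-5, 8)/((5/2))) = (-21 + 40)*(-6/(5/2)) = 19*(-6/(5*(1/2))) = 19*(-6/5/2) = 19*(-6*2/5) = 19*(-12/5) = -228/5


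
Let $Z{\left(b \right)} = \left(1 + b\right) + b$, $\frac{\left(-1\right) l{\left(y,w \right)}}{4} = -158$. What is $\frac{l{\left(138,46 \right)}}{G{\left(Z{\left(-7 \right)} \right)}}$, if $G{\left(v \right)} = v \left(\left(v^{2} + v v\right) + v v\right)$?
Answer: $- \frac{632}{6591} \approx -0.095888$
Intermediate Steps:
$l{\left(y,w \right)} = 632$ ($l{\left(y,w \right)} = \left(-4\right) \left(-158\right) = 632$)
$Z{\left(b \right)} = 1 + 2 b$
$G{\left(v \right)} = 3 v^{3}$ ($G{\left(v \right)} = v \left(\left(v^{2} + v^{2}\right) + v^{2}\right) = v \left(2 v^{2} + v^{2}\right) = v 3 v^{2} = 3 v^{3}$)
$\frac{l{\left(138,46 \right)}}{G{\left(Z{\left(-7 \right)} \right)}} = \frac{632}{3 \left(1 + 2 \left(-7\right)\right)^{3}} = \frac{632}{3 \left(1 - 14\right)^{3}} = \frac{632}{3 \left(-13\right)^{3}} = \frac{632}{3 \left(-2197\right)} = \frac{632}{-6591} = 632 \left(- \frac{1}{6591}\right) = - \frac{632}{6591}$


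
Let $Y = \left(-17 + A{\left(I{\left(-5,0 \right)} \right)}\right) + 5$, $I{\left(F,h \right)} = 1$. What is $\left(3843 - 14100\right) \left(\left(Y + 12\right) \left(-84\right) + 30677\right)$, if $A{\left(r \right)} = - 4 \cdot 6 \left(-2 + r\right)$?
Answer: $-293975877$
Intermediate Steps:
$A{\left(r \right)} = 48 - 24 r$ ($A{\left(r \right)} = - 4 \left(-12 + 6 r\right) = 48 - 24 r$)
$Y = 12$ ($Y = \left(-17 + \left(48 - 24\right)\right) + 5 = \left(-17 + 24\right) + 5 = 7 + 5 = 12$)
$\left(3843 - 14100\right) \left(\left(Y + 12\right) \left(-84\right) + 30677\right) = \left(3843 - 14100\right) \left(\left(12 + 12\right) \left(-84\right) + 30677\right) = \left(3843 - 14100\right) \left(24 \left(-84\right) + 30677\right) = - 10257 \left(-2016 + 30677\right) = \left(-10257\right) 28661 = -293975877$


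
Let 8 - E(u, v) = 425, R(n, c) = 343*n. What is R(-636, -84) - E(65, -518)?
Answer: -217731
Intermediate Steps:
E(u, v) = -417 (E(u, v) = 8 - 1*425 = 8 - 425 = -417)
R(-636, -84) - E(65, -518) = 343*(-636) - 1*(-417) = -218148 + 417 = -217731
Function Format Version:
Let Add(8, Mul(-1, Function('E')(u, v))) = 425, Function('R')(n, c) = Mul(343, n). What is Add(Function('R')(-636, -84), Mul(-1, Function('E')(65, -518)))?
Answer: -217731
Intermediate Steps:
Function('E')(u, v) = -417 (Function('E')(u, v) = Add(8, Mul(-1, 425)) = Add(8, -425) = -417)
Add(Function('R')(-636, -84), Mul(-1, Function('E')(65, -518))) = Add(Mul(343, -636), Mul(-1, -417)) = Add(-218148, 417) = -217731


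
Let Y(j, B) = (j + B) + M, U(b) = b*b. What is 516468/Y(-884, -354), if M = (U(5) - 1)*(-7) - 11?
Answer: -516468/1417 ≈ -364.48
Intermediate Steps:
U(b) = b²
M = -179 (M = (5² - 1)*(-7) - 11 = (25 - 1)*(-7) - 11 = 24*(-7) - 11 = -168 - 11 = -179)
Y(j, B) = -179 + B + j (Y(j, B) = (j + B) - 179 = (B + j) - 179 = -179 + B + j)
516468/Y(-884, -354) = 516468/(-179 - 354 - 884) = 516468/(-1417) = 516468*(-1/1417) = -516468/1417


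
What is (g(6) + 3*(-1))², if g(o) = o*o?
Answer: 1089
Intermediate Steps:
g(o) = o²
(g(6) + 3*(-1))² = (6² + 3*(-1))² = (36 - 3)² = 33² = 1089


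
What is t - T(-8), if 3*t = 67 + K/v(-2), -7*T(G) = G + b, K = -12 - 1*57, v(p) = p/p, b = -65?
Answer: -233/21 ≈ -11.095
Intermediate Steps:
v(p) = 1
K = -69 (K = -12 - 57 = -69)
T(G) = 65/7 - G/7 (T(G) = -(G - 65)/7 = -(-65 + G)/7 = 65/7 - G/7)
t = -⅔ (t = (67 - 69/1)/3 = (67 + 1*(-69))/3 = (67 - 69)/3 = (⅓)*(-2) = -⅔ ≈ -0.66667)
t - T(-8) = -⅔ - (65/7 - ⅐*(-8)) = -⅔ - (65/7 + 8/7) = -⅔ - 1*73/7 = -⅔ - 73/7 = -233/21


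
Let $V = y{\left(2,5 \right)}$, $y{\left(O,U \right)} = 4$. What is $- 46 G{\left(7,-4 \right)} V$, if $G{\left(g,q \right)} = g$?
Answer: $-1288$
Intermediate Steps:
$V = 4$
$- 46 G{\left(7,-4 \right)} V = \left(-46\right) 7 \cdot 4 = \left(-322\right) 4 = -1288$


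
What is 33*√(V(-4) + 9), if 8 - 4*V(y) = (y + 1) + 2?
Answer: 99*√5/2 ≈ 110.69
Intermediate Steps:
V(y) = 5/4 - y/4 (V(y) = 2 - ((y + 1) + 2)/4 = 2 - ((1 + y) + 2)/4 = 2 - (3 + y)/4 = 2 + (-¾ - y/4) = 5/4 - y/4)
33*√(V(-4) + 9) = 33*√((5/4 - ¼*(-4)) + 9) = 33*√((5/4 + 1) + 9) = 33*√(9/4 + 9) = 33*√(45/4) = 33*(3*√5/2) = 99*√5/2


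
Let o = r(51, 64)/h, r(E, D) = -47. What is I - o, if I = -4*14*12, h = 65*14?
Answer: -611473/910 ≈ -671.95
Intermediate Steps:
h = 910
I = -672 (I = -56*12 = -672)
o = -47/910 ≈ -0.051648
I - o = -672 - 1*(-47/910) = -672 + 47/910 = -611473/910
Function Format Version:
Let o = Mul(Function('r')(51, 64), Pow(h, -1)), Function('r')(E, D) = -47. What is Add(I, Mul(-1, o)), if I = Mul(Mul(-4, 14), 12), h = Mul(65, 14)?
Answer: Rational(-611473, 910) ≈ -671.95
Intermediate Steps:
h = 910
I = -672 (I = Mul(-56, 12) = -672)
o = Rational(-47, 910) (o = Mul(-47, Pow(910, -1)) = Mul(-47, Rational(1, 910)) = Rational(-47, 910) ≈ -0.051648)
Add(I, Mul(-1, o)) = Add(-672, Mul(-1, Rational(-47, 910))) = Add(-672, Rational(47, 910)) = Rational(-611473, 910)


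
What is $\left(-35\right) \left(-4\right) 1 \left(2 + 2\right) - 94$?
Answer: $466$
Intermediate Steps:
$\left(-35\right) \left(-4\right) 1 \left(2 + 2\right) - 94 = 140 \cdot 1 \cdot 4 - 94 = 140 \cdot 4 - 94 = 560 - 94 = 466$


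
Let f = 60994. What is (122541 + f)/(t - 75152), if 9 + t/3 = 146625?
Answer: 183535/364696 ≈ 0.50325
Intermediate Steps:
t = 439848 (t = -27 + 3*146625 = -27 + 439875 = 439848)
(122541 + f)/(t - 75152) = (122541 + 60994)/(439848 - 75152) = 183535/364696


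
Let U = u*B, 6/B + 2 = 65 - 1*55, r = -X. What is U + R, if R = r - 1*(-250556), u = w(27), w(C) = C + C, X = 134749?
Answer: 231695/2 ≈ 1.1585e+5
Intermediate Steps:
r = -134749 (r = -1*134749 = -134749)
w(C) = 2*C
u = 54 (u = 2*27 = 54)
B = ¾ (B = 6/(-2 + (65 - 1*55)) = 6/(-2 + (65 - 55)) = 6/(-2 + 10) = 6/8 = 6*(⅛) = ¾ ≈ 0.75000)
U = 81/2 (U = 54*(¾) = 81/2 ≈ 40.500)
R = 115807 (R = -134749 - 1*(-250556) = -134749 + 250556 = 115807)
U + R = 81/2 + 115807 = 231695/2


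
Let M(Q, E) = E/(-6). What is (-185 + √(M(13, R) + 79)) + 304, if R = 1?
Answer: 119 + √2838/6 ≈ 127.88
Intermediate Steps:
M(Q, E) = -E/6 (M(Q, E) = E*(-⅙) = -E/6)
(-185 + √(M(13, R) + 79)) + 304 = (-185 + √(-⅙*1 + 79)) + 304 = (-185 + √(-⅙ + 79)) + 304 = (-185 + √(473/6)) + 304 = (-185 + √2838/6) + 304 = 119 + √2838/6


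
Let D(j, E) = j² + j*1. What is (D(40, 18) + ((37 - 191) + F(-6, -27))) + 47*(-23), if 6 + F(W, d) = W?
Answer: 393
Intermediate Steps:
D(j, E) = j + j² (D(j, E) = j² + j = j + j²)
F(W, d) = -6 + W
(D(40, 18) + ((37 - 191) + F(-6, -27))) + 47*(-23) = (40*(1 + 40) + ((37 - 191) + (-6 - 6))) + 47*(-23) = (40*41 + (-154 - 12)) - 1081 = (1640 - 166) - 1081 = 1474 - 1081 = 393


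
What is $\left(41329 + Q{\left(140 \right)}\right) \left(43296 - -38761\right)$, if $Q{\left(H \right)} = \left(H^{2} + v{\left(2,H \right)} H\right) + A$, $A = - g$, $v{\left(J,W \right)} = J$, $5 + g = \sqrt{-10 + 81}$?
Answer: $5023037198 - 82057 \sqrt{71} \approx 5.0223 \cdot 10^{9}$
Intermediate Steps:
$g = -5 + \sqrt{71}$ ($g = -5 + \sqrt{-10 + 81} = -5 + \sqrt{71} \approx 3.4262$)
$A = 5 - \sqrt{71}$ ($A = - (-5 + \sqrt{71}) = 5 - \sqrt{71} \approx -3.4262$)
$Q{\left(H \right)} = 5 + H^{2} - \sqrt{71} + 2 H$ ($Q{\left(H \right)} = \left(H^{2} + 2 H\right) + \left(5 - \sqrt{71}\right) = 5 + H^{2} - \sqrt{71} + 2 H$)
$\left(41329 + Q{\left(140 \right)}\right) \left(43296 - -38761\right) = \left(41329 + \left(5 + 140^{2} - \sqrt{71} + 2 \cdot 140\right)\right) \left(43296 - -38761\right) = \left(41329 + \left(5 + 19600 - \sqrt{71} + 280\right)\right) \left(43296 + 38761\right) = \left(41329 + \left(19885 - \sqrt{71}\right)\right) 82057 = \left(61214 - \sqrt{71}\right) 82057 = 5023037198 - 82057 \sqrt{71}$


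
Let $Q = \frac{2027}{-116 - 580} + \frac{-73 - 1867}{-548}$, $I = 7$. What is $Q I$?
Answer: $\frac{419027}{95352} \approx 4.3945$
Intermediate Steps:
$Q = \frac{59861}{95352}$ ($Q = \frac{2027}{-116 - 580} - - \frac{485}{137} = \frac{2027}{-696} + \frac{485}{137} = 2027 \left(- \frac{1}{696}\right) + \frac{485}{137} = - \frac{2027}{696} + \frac{485}{137} = \frac{59861}{95352} \approx 0.62779$)
$Q I = \frac{59861}{95352} \cdot 7 = \frac{419027}{95352}$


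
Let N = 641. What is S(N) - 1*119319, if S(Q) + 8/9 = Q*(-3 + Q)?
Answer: 2606743/9 ≈ 2.8964e+5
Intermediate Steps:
S(Q) = -8/9 + Q*(-3 + Q)
S(N) - 1*119319 = (-8/9 + 641² - 3*641) - 1*119319 = (-8/9 + 410881 - 1923) - 119319 = 3680614/9 - 119319 = 2606743/9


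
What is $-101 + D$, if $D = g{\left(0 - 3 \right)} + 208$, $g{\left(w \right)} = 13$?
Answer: $120$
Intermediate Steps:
$D = 221$ ($D = 13 + 208 = 221$)
$-101 + D = -101 + 221 = 120$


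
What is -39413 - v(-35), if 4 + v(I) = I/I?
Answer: -39410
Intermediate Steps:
v(I) = -3 (v(I) = -4 + I/I = -4 + 1 = -3)
-39413 - v(-35) = -39413 - 1*(-3) = -39413 + 3 = -39410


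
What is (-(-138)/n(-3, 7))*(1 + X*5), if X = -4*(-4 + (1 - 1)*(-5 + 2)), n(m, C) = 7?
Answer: 11178/7 ≈ 1596.9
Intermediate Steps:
X = 16 (X = -4*(-4 + 0*(-3)) = -4*(-4 + 0) = -4*(-4) = 16)
(-(-138)/n(-3, 7))*(1 + X*5) = (-(-138)/7)*(1 + 16*5) = (-(-138)/7)*(1 + 80) = -3*(-46/7)*81 = (138/7)*81 = 11178/7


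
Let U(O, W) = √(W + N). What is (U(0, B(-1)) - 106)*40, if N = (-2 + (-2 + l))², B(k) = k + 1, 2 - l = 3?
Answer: -4040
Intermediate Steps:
l = -1 (l = 2 - 1*3 = 2 - 3 = -1)
B(k) = 1 + k
N = 25 (N = (-2 + (-2 - 1))² = (-2 - 3)² = (-5)² = 25)
U(O, W) = √(25 + W) (U(O, W) = √(W + 25) = √(25 + W))
(U(0, B(-1)) - 106)*40 = (√(25 + (1 - 1)) - 106)*40 = (√(25 + 0) - 106)*40 = (√25 - 106)*40 = (5 - 106)*40 = -101*40 = -4040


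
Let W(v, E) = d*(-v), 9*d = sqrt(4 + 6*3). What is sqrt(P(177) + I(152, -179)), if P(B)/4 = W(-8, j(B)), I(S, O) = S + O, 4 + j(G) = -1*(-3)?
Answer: sqrt(-243 + 32*sqrt(22))/3 ≈ 3.2129*I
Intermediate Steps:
j(G) = -1 (j(G) = -4 - 1*(-3) = -4 + 3 = -1)
I(S, O) = O + S
d = sqrt(22)/9 (d = sqrt(4 + 6*3)/9 = sqrt(4 + 18)/9 = sqrt(22)/9 ≈ 0.52116)
W(v, E) = -v*sqrt(22)/9 (W(v, E) = (sqrt(22)/9)*(-v) = -v*sqrt(22)/9)
P(B) = 32*sqrt(22)/9 (P(B) = 4*(-1/9*(-8)*sqrt(22)) = 4*(8*sqrt(22)/9) = 32*sqrt(22)/9)
sqrt(P(177) + I(152, -179)) = sqrt(32*sqrt(22)/9 + (-179 + 152)) = sqrt(32*sqrt(22)/9 - 27) = sqrt(-27 + 32*sqrt(22)/9)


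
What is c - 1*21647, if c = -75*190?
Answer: -35897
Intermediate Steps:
c = -14250
c - 1*21647 = -14250 - 1*21647 = -14250 - 21647 = -35897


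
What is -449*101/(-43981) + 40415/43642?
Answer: 3756613173/1919418802 ≈ 1.9572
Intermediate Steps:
-449*101/(-43981) + 40415/43642 = -45349*(-1/43981) + 40415*(1/43642) = 45349/43981 + 40415/43642 = 3756613173/1919418802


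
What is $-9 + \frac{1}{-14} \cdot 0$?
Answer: $-9$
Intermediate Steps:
$-9 + \frac{1}{-14} \cdot 0 = -9 - 0 = -9 + 0 = -9$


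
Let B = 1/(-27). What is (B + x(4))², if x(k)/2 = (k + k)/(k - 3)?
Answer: 185761/729 ≈ 254.82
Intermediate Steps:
x(k) = 4*k/(-3 + k) (x(k) = 2*((k + k)/(k - 3)) = 2*((2*k)/(-3 + k)) = 2*(2*k/(-3 + k)) = 4*k/(-3 + k))
B = -1/27 ≈ -0.037037
(B + x(4))² = (-1/27 + 4*4/(-3 + 4))² = (-1/27 + 4*4/1)² = (-1/27 + 4*4*1)² = (-1/27 + 16)² = (431/27)² = 185761/729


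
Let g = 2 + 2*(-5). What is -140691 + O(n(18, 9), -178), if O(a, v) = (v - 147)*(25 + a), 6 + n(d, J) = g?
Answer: -144266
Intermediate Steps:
g = -8 (g = 2 - 10 = -8)
n(d, J) = -14 (n(d, J) = -6 - 8 = -14)
O(a, v) = (-147 + v)*(25 + a)
-140691 + O(n(18, 9), -178) = -140691 + (-3675 - 147*(-14) + 25*(-178) - 14*(-178)) = -140691 + (-3675 + 2058 - 4450 + 2492) = -140691 - 3575 = -144266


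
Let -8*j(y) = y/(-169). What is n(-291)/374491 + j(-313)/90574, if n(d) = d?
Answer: -2750148127/3527591374736 ≈ -0.00077961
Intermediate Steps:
j(y) = y/1352 (j(y) = -y/(8*(-169)) = -y*(-1)/(8*169) = -(-1)*y/1352 = y/1352)
n(-291)/374491 + j(-313)/90574 = -291/374491 + ((1/1352)*(-313))/90574 = -291*1/374491 - 313/1352*1/90574 = -291/374491 - 313/122456048 = -2750148127/3527591374736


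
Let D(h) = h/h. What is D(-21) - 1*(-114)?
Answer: 115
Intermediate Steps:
D(h) = 1
D(-21) - 1*(-114) = 1 - 1*(-114) = 1 + 114 = 115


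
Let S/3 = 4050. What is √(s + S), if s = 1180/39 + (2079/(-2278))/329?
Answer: √212367816289402878/4175574 ≈ 110.36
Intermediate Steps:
S = 12150 (S = 3*4050 = 12150)
s = 126326297/4175574 (s = 1180*(1/39) + (2079*(-1/2278))*(1/329) = 1180/39 - 2079/2278*1/329 = 1180/39 - 297/107066 = 126326297/4175574 ≈ 30.254)
√(s + S) = √(126326297/4175574 + 12150) = √(50859550397/4175574) = √212367816289402878/4175574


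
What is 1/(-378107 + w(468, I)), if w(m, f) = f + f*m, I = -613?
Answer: -1/665604 ≈ -1.5024e-6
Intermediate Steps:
1/(-378107 + w(468, I)) = 1/(-378107 - 613*(1 + 468)) = 1/(-378107 - 613*469) = 1/(-378107 - 287497) = 1/(-665604) = -1/665604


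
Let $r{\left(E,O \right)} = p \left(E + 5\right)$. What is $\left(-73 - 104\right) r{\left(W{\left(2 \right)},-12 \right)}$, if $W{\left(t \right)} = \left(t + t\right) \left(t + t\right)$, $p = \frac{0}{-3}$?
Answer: $0$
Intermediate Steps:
$p = 0$ ($p = 0 \left(- \frac{1}{3}\right) = 0$)
$W{\left(t \right)} = 4 t^{2}$ ($W{\left(t \right)} = 2 t 2 t = 4 t^{2}$)
$r{\left(E,O \right)} = 0$ ($r{\left(E,O \right)} = 0 \left(E + 5\right) = 0 \left(5 + E\right) = 0$)
$\left(-73 - 104\right) r{\left(W{\left(2 \right)},-12 \right)} = \left(-73 - 104\right) 0 = \left(-177\right) 0 = 0$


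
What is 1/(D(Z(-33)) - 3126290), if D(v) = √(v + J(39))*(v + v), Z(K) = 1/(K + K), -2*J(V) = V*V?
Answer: -112349483730/351237067490286797 + 33*I*√828201/351237067490286797 ≈ -3.1987e-7 + 8.5503e-14*I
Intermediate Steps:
J(V) = -V²/2 (J(V) = -V*V/2 = -V²/2)
Z(K) = 1/(2*K)
D(v) = 2*v*√(-1521/2 + v) (D(v) = √(v - ½*39²)*(v + v) = √(v - ½*1521)*(2*v) = √(v - 1521/2)*(2*v) = √(-1521/2 + v)*(2*v) = 2*v*√(-1521/2 + v))
1/(D(Z(-33)) - 3126290) = 1/(((½)/(-33))*√(-3042 + 4*((½)/(-33))) - 3126290) = 1/(((½)*(-1/33))*√(-3042 + 4*((½)*(-1/33))) - 3126290) = 1/(-√(-3042 + 4*(-1/66))/66 - 3126290) = 1/(-√(-3042 - 2/33)/66 - 3126290) = 1/(-I*√828201/1089 - 3126290) = 1/(-3126290 - I*√828201/1089)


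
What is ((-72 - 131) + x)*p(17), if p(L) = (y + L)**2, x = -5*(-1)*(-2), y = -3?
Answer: -41748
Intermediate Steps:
x = -10 (x = 5*(-2) = -10)
p(L) = (-3 + L)**2
((-72 - 131) + x)*p(17) = ((-72 - 131) - 10)*(-3 + 17)**2 = (-203 - 10)*14**2 = -213*196 = -41748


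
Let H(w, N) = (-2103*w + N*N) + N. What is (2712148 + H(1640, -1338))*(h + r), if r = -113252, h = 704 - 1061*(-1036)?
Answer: 1038085906832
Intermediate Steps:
H(w, N) = N + N**2 - 2103*w (H(w, N) = (-2103*w + N**2) + N = (N**2 - 2103*w) + N = N + N**2 - 2103*w)
h = 1099900 (h = 704 + 1099196 = 1099900)
(2712148 + H(1640, -1338))*(h + r) = (2712148 + (-1338 + (-1338)**2 - 2103*1640))*(1099900 - 113252) = (2712148 + (-1338 + 1790244 - 3448920))*986648 = (2712148 - 1660014)*986648 = 1052134*986648 = 1038085906832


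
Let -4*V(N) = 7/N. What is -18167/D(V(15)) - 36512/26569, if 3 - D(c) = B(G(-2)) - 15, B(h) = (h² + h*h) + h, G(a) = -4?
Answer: 2958981/1630 ≈ 1815.3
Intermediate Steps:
B(h) = h + 2*h² (B(h) = (h² + h²) + h = 2*h² + h = h + 2*h²)
V(N) = -7/(4*N)
D(c) = -10 (D(c) = 3 - (-4*(1 + 2*(-4)) - 15) = 3 - (-4*(1 - 8) - 15) = 3 - (-4*(-7) - 15) = 3 - (28 - 15) = 3 - 1*13 = 3 - 13 = -10)
-18167/D(V(15)) - 36512/26569 = -18167/(-10) - 36512/26569 = -18167*(-⅒) - 36512*1/26569 = 18167/10 - 224/163 = 2958981/1630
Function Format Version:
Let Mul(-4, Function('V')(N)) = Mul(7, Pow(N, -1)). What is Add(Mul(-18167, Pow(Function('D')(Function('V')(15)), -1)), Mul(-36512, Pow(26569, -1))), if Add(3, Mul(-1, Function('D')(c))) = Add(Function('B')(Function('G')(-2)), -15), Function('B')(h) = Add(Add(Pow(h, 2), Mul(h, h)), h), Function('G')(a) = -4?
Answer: Rational(2958981, 1630) ≈ 1815.3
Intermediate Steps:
Function('B')(h) = Add(h, Mul(2, Pow(h, 2))) (Function('B')(h) = Add(Add(Pow(h, 2), Pow(h, 2)), h) = Add(Mul(2, Pow(h, 2)), h) = Add(h, Mul(2, Pow(h, 2))))
Function('V')(N) = Mul(Rational(-7, 4), Pow(N, -1)) (Function('V')(N) = Mul(Rational(-1, 4), Mul(7, Pow(N, -1))) = Mul(Rational(-7, 4), Pow(N, -1)))
Function('D')(c) = -10 (Function('D')(c) = Add(3, Mul(-1, Add(Mul(-4, Add(1, Mul(2, -4))), -15))) = Add(3, Mul(-1, Add(Mul(-4, Add(1, -8)), -15))) = Add(3, Mul(-1, Add(Mul(-4, -7), -15))) = Add(3, Mul(-1, Add(28, -15))) = Add(3, Mul(-1, 13)) = Add(3, -13) = -10)
Add(Mul(-18167, Pow(Function('D')(Function('V')(15)), -1)), Mul(-36512, Pow(26569, -1))) = Add(Mul(-18167, Pow(-10, -1)), Mul(-36512, Pow(26569, -1))) = Add(Mul(-18167, Rational(-1, 10)), Mul(-36512, Rational(1, 26569))) = Add(Rational(18167, 10), Rational(-224, 163)) = Rational(2958981, 1630)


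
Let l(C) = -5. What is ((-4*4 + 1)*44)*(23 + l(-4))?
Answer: -11880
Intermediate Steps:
((-4*4 + 1)*44)*(23 + l(-4)) = ((-4*4 + 1)*44)*(23 - 5) = ((-16 + 1)*44)*18 = -15*44*18 = -660*18 = -11880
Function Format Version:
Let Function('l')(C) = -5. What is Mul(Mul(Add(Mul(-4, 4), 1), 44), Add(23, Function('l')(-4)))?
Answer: -11880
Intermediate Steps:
Mul(Mul(Add(Mul(-4, 4), 1), 44), Add(23, Function('l')(-4))) = Mul(Mul(Add(Mul(-4, 4), 1), 44), Add(23, -5)) = Mul(Mul(Add(-16, 1), 44), 18) = Mul(Mul(-15, 44), 18) = Mul(-660, 18) = -11880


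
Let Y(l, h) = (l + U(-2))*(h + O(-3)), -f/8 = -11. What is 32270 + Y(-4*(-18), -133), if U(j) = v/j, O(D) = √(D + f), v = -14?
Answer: 21763 + 79*√85 ≈ 22491.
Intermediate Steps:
f = 88 (f = -8*(-11) = 88)
O(D) = √(88 + D) (O(D) = √(D + 88) = √(88 + D))
U(j) = -14/j
Y(l, h) = (7 + l)*(h + √85) (Y(l, h) = (l - 14/(-2))*(h + √(88 - 3)) = (l - 14*(-½))*(h + √85) = (l + 7)*(h + √85) = (7 + l)*(h + √85))
32270 + Y(-4*(-18), -133) = 32270 + (7*(-133) + 7*√85 - (-532)*(-18) + (-4*(-18))*√85) = 32270 + (-931 + 7*√85 - 133*72 + 72*√85) = 32270 + (-931 + 7*√85 - 9576 + 72*√85) = 32270 + (-10507 + 79*√85) = 21763 + 79*√85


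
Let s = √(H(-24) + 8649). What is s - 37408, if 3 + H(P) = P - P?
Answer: -37408 + √8646 ≈ -37315.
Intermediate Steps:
H(P) = -3 (H(P) = -3 + (P - P) = -3 + 0 = -3)
s = √8646 (s = √(-3 + 8649) = √8646 ≈ 92.984)
s - 37408 = √8646 - 37408 = -37408 + √8646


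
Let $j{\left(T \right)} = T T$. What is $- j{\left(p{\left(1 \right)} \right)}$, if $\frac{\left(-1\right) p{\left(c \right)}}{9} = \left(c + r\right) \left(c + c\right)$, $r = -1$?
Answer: $0$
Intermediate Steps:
$p{\left(c \right)} = - 18 c \left(-1 + c\right)$ ($p{\left(c \right)} = - 9 \left(c - 1\right) \left(c + c\right) = - 9 \left(-1 + c\right) 2 c = - 9 \cdot 2 c \left(-1 + c\right) = - 18 c \left(-1 + c\right)$)
$j{\left(T \right)} = T^{2}$
$- j{\left(p{\left(1 \right)} \right)} = - \left(18 \cdot 1 \left(1 - 1\right)\right)^{2} = - \left(18 \cdot 1 \cdot 0\right)^{2} = - 0^{2} = \left(-1\right) 0 = 0$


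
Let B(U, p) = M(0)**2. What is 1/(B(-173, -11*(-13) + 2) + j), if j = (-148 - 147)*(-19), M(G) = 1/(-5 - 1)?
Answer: 36/201781 ≈ 0.00017841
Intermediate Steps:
M(G) = -1/6 (M(G) = 1/(-6) = -1/6)
B(U, p) = 1/36 (B(U, p) = (-1/6)**2 = 1/36)
j = 5605 (j = -295*(-19) = 5605)
1/(B(-173, -11*(-13) + 2) + j) = 1/(1/36 + 5605) = 1/(201781/36) = 36/201781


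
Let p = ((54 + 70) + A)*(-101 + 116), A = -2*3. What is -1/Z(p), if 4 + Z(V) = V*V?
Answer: -1/3132896 ≈ -3.1919e-7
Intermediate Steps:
A = -6
p = 1770 (p = ((54 + 70) - 6)*(-101 + 116) = (124 - 6)*15 = 118*15 = 1770)
Z(V) = -4 + V**2 (Z(V) = -4 + V*V = -4 + V**2)
-1/Z(p) = -1/(-4 + 1770**2) = -1/(-4 + 3132900) = -1/3132896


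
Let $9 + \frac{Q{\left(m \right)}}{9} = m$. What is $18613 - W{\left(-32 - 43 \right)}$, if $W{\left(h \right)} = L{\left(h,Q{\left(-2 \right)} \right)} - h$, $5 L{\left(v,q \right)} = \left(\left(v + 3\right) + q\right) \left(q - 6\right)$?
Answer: $14947$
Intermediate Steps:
$Q{\left(m \right)} = -81 + 9 m$
$L{\left(v,q \right)} = \frac{\left(-6 + q\right) \left(3 + q + v\right)}{5}$ ($L{\left(v,q \right)} = \frac{\left(\left(v + 3\right) + q\right) \left(q - 6\right)}{5} = \frac{\left(\left(3 + v\right) + q\right) \left(-6 + q\right)}{5} = \frac{\left(3 + q + v\right) \left(-6 + q\right)}{5} = \frac{\left(-6 + q\right) \left(3 + q + v\right)}{5}$)
$W{\left(h \right)} = 2016 - 22 h$ ($W{\left(h \right)} = \left(- \frac{18}{5} - \frac{6 h}{5} - \frac{3 \left(-81 + 9 \left(-2\right)\right)}{5} + \frac{\left(-81 + 9 \left(-2\right)\right)^{2}}{5} + \frac{\left(-81 + 9 \left(-2\right)\right) h}{5}\right) - h = \left(- \frac{18}{5} - \frac{6 h}{5} - \frac{3 \left(-81 - 18\right)}{5} + \frac{\left(-81 - 18\right)^{2}}{5} + \frac{\left(-81 - 18\right) h}{5}\right) - h = \left(- \frac{18}{5} - \frac{6 h}{5} - - \frac{297}{5} + \frac{\left(-99\right)^{2}}{5} + \frac{1}{5} \left(-99\right) h\right) - h = \left(- \frac{18}{5} - \frac{6 h}{5} + \frac{297}{5} + \frac{1}{5} \cdot 9801 - \frac{99 h}{5}\right) - h = \left(- \frac{18}{5} - \frac{6 h}{5} + \frac{297}{5} + \frac{9801}{5} - \frac{99 h}{5}\right) - h = \left(2016 - 21 h\right) - h = 2016 - 22 h$)
$18613 - W{\left(-32 - 43 \right)} = 18613 - \left(2016 - 22 \left(-32 - 43\right)\right) = 18613 - \left(2016 - -1650\right) = 18613 - \left(2016 + 1650\right) = 18613 - 3666 = 14947$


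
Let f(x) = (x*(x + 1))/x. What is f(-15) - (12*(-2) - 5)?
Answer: 15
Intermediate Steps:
f(x) = 1 + x (f(x) = (x*(1 + x))/x = 1 + x)
f(-15) - (12*(-2) - 5) = (1 - 15) - (12*(-2) - 5) = -14 - (-24 - 5) = -14 - 1*(-29) = -14 + 29 = 15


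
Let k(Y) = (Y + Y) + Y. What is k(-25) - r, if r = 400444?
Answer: -400519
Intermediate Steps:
k(Y) = 3*Y (k(Y) = 2*Y + Y = 3*Y)
k(-25) - r = 3*(-25) - 1*400444 = -75 - 400444 = -400519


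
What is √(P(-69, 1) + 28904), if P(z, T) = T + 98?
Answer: √29003 ≈ 170.30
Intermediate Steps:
P(z, T) = 98 + T
√(P(-69, 1) + 28904) = √((98 + 1) + 28904) = √(99 + 28904) = √29003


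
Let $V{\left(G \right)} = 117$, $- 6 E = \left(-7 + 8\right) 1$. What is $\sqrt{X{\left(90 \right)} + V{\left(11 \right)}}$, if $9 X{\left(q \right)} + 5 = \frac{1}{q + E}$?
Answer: $\frac{\sqrt{6213658}}{231} \approx 10.791$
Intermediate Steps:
$E = - \frac{1}{6}$ ($E = - \frac{\left(-7 + 8\right) 1}{6} = - \frac{1 \cdot 1}{6} = \left(- \frac{1}{6}\right) 1 = - \frac{1}{6} \approx -0.16667$)
$X{\left(q \right)} = - \frac{5}{9} + \frac{1}{9 \left(- \frac{1}{6} + q\right)}$ ($X{\left(q \right)} = - \frac{5}{9} + \frac{1}{9 \left(q - \frac{1}{6}\right)} = - \frac{5}{9} + \frac{1}{9 \left(- \frac{1}{6} + q\right)}$)
$\sqrt{X{\left(90 \right)} + V{\left(11 \right)}} = \sqrt{\frac{11 - 2700}{9 \left(-1 + 6 \cdot 90\right)} + 117} = \sqrt{\frac{11 - 2700}{9 \left(-1 + 540\right)} + 117} = \sqrt{\frac{1}{9} \cdot \frac{1}{539} \left(-2689\right) + 117} = \sqrt{- \frac{2689}{4851} + 117} = \sqrt{\frac{564878}{4851}} = \frac{\sqrt{6213658}}{231}$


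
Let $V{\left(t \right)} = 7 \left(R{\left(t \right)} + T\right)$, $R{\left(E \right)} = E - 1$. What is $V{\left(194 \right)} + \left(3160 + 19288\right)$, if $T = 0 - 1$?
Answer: $23792$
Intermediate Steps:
$T = -1$
$R{\left(E \right)} = -1 + E$
$V{\left(t \right)} = -14 + 7 t$ ($V{\left(t \right)} = 7 \left(\left(-1 + t\right) - 1\right) = 7 \left(-2 + t\right) = -14 + 7 t$)
$V{\left(194 \right)} + \left(3160 + 19288\right) = \left(-14 + 7 \cdot 194\right) + \left(3160 + 19288\right) = \left(-14 + 1358\right) + 22448 = 1344 + 22448 = 23792$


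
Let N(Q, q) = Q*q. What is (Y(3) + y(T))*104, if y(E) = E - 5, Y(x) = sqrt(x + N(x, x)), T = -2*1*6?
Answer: -1768 + 208*sqrt(3) ≈ -1407.7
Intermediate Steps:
T = -12 (T = -2*6 = -12)
Y(x) = sqrt(x + x**2) (Y(x) = sqrt(x + x*x) = sqrt(x + x**2))
y(E) = -5 + E
(Y(3) + y(T))*104 = (sqrt(3*(1 + 3)) + (-5 - 12))*104 = (sqrt(3*4) - 17)*104 = (sqrt(12) - 17)*104 = (2*sqrt(3) - 17)*104 = (-17 + 2*sqrt(3))*104 = -1768 + 208*sqrt(3)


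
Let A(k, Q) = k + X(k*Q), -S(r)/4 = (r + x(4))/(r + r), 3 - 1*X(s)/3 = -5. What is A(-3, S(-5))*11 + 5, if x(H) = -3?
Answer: 236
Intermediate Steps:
X(s) = 24 (X(s) = 9 - 3*(-5) = 9 + 15 = 24)
S(r) = -2*(-3 + r)/r (S(r) = -4*(r - 3)/(r + r) = -4*(-3 + r)/(2*r) = -4*(-3 + r)*1/(2*r) = -2*(-3 + r)/r)
A(k, Q) = 24 + k (A(k, Q) = k + 24 = 24 + k)
A(-3, S(-5))*11 + 5 = (24 - 3)*11 + 5 = 21*11 + 5 = 231 + 5 = 236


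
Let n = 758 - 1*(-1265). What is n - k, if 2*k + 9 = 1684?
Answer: 2371/2 ≈ 1185.5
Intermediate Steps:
k = 1675/2 (k = -9/2 + (1/2)*1684 = -9/2 + 842 = 1675/2 ≈ 837.50)
n = 2023 (n = 758 + 1265 = 2023)
n - k = 2023 - 1*1675/2 = 2023 - 1675/2 = 2371/2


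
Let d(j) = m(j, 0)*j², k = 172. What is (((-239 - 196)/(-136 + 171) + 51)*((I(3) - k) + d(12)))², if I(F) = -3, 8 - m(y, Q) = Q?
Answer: 69585164100/49 ≈ 1.4201e+9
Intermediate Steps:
m(y, Q) = 8 - Q
d(j) = 8*j² (d(j) = (8 - 1*0)*j² = (8 + 0)*j² = 8*j²)
(((-239 - 196)/(-136 + 171) + 51)*((I(3) - k) + d(12)))² = (((-239 - 196)/(-136 + 171) + 51)*((-3 - 1*172) + 8*12²))² = ((-435/35 + 51)*((-3 - 172) + 8*144))² = ((-435*1/35 + 51)*(-175 + 1152))² = ((-87/7 + 51)*977)² = ((270/7)*977)² = (263790/7)² = 69585164100/49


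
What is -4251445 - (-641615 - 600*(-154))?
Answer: -3702230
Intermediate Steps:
-4251445 - (-641615 - 600*(-154)) = -4251445 - (-641615 - 1*(-92400)) = -4251445 - (-641615 + 92400) = -4251445 - 1*(-549215) = -4251445 + 549215 = -3702230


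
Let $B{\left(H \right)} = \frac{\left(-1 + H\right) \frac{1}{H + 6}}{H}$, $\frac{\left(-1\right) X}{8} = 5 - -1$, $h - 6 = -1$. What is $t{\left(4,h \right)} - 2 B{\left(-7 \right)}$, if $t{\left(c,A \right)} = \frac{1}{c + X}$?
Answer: $\frac{697}{308} \approx 2.263$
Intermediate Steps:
$h = 5$ ($h = 6 - 1 = 5$)
$X = -48$ ($X = - 8 \left(5 - -1\right) = - 8 \left(5 + 1\right) = \left(-8\right) 6 = -48$)
$t{\left(c,A \right)} = \frac{1}{-48 + c}$ ($t{\left(c,A \right)} = \frac{1}{c - 48} = \frac{1}{-48 + c}$)
$B{\left(H \right)} = \frac{-1 + H}{H \left(6 + H\right)}$ ($B{\left(H \right)} = \frac{\left(-1 + H\right) \frac{1}{6 + H}}{H} = \frac{\frac{1}{6 + H} \left(-1 + H\right)}{H} = \frac{-1 + H}{H \left(6 + H\right)}$)
$t{\left(4,h \right)} - 2 B{\left(-7 \right)} = \frac{1}{-48 + 4} - 2 \frac{-1 - 7}{\left(-7\right) \left(6 - 7\right)} = \frac{1}{-44} - 2 \left(\left(- \frac{1}{7}\right) \frac{1}{-1} \left(-8\right)\right) = - \frac{1}{44} - 2 \left(\left(- \frac{1}{7}\right) \left(-1\right) \left(-8\right)\right) = - \frac{1}{44} - - \frac{16}{7} = - \frac{1}{44} + \frac{16}{7} = \frac{697}{308}$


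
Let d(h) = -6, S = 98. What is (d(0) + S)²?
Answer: 8464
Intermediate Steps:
(d(0) + S)² = (-6 + 98)² = 92² = 8464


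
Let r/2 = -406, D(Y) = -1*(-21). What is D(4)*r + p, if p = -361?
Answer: -17413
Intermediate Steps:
D(Y) = 21
r = -812 (r = 2*(-406) = -812)
D(4)*r + p = 21*(-812) - 361 = -17052 - 361 = -17413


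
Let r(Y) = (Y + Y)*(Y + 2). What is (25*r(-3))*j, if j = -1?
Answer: -150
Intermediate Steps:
r(Y) = 2*Y*(2 + Y) (r(Y) = (2*Y)*(2 + Y) = 2*Y*(2 + Y))
(25*r(-3))*j = (25*(2*(-3)*(2 - 3)))*(-1) = (25*(2*(-3)*(-1)))*(-1) = (25*6)*(-1) = 150*(-1) = -150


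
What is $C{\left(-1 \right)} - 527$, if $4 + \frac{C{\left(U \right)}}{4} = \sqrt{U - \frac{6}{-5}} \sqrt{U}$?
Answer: $-543 + \frac{4 i \sqrt{5}}{5} \approx -543.0 + 1.7889 i$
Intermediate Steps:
$C{\left(U \right)} = -16 + 4 \sqrt{U} \sqrt{\frac{6}{5} + U}$ ($C{\left(U \right)} = -16 + 4 \sqrt{U - \frac{6}{-5}} \sqrt{U} = -16 + 4 \sqrt{U - - \frac{6}{5}} \sqrt{U} = -16 + 4 \sqrt{U + \frac{6}{5}} \sqrt{U} = -16 + 4 \sqrt{\frac{6}{5} + U} \sqrt{U} = -16 + 4 \sqrt{U} \sqrt{\frac{6}{5} + U}$)
$C{\left(-1 \right)} - 527 = \left(-16 + \frac{4 \sqrt{5} \sqrt{-1} \sqrt{6 + 5 \left(-1\right)}}{5}\right) - 527 = \left(-16 + \frac{4 \sqrt{5} i \sqrt{6 - 5}}{5}\right) - 527 = \left(-16 + \frac{4 \sqrt{5} i \sqrt{1}}{5}\right) - 527 = \left(-16 + \frac{4}{5} \sqrt{5} i 1\right) - 527 = \left(-16 + \frac{4 i \sqrt{5}}{5}\right) - 527 = -543 + \frac{4 i \sqrt{5}}{5}$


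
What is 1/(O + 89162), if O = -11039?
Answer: 1/78123 ≈ 1.2800e-5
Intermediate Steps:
1/(O + 89162) = 1/(-11039 + 89162) = 1/78123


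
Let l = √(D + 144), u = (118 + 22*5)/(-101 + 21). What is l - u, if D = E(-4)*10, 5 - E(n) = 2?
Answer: 57/20 + √174 ≈ 16.041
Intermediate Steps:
E(n) = 3 (E(n) = 5 - 1*2 = 5 - 2 = 3)
D = 30 (D = 3*10 = 30)
u = -57/20 (u = (118 + 110)/(-80) = 228*(-1/80) = -57/20 ≈ -2.8500)
l = √174 (l = √(30 + 144) = √174 ≈ 13.191)
l - u = √174 - 1*(-57/20) = √174 + 57/20 = 57/20 + √174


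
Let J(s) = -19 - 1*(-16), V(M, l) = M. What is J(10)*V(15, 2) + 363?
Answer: 318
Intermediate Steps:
J(s) = -3 (J(s) = -19 + 16 = -3)
J(10)*V(15, 2) + 363 = -3*15 + 363 = -45 + 363 = 318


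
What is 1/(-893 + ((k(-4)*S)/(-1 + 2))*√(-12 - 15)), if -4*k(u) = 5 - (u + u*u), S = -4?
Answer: I/(-893*I + 21*√3) ≈ -0.001118 + 4.5536e-5*I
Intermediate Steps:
k(u) = -5/4 + u/4 + u²/4 (k(u) = -(5 - (u + u*u))/4 = -(5 - (u + u²))/4 = -(5 + (-u - u²))/4 = -(5 - u - u²)/4 = -5/4 + u/4 + u²/4)
1/(-893 + ((k(-4)*S)/(-1 + 2))*√(-12 - 15)) = 1/(-893 + (((-5/4 + (¼)*(-4) + (¼)*(-4)²)*(-4))/(-1 + 2))*√(-12 - 15)) = 1/(-893 + (((-5/4 - 1 + (¼)*16)*(-4))/1)*√(-27)) = 1/(-893 + (((-5/4 - 1 + 4)*(-4))*1)*(3*I*√3)) = 1/(-893 + (((7/4)*(-4))*1)*(3*I*√3)) = 1/(-893 + (-7*1)*(3*I*√3)) = 1/(-893 - 21*I*√3)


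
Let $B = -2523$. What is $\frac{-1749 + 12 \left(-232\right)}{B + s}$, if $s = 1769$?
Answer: $\frac{4533}{754} \approx 6.0119$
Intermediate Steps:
$\frac{-1749 + 12 \left(-232\right)}{B + s} = \frac{-1749 + 12 \left(-232\right)}{-2523 + 1769} = \frac{-1749 - 2784}{-754} = \left(-4533\right) \left(- \frac{1}{754}\right) = \frac{4533}{754}$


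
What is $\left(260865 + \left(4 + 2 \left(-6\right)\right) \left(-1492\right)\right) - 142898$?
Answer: $129903$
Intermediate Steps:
$\left(260865 + \left(4 + 2 \left(-6\right)\right) \left(-1492\right)\right) - 142898 = \left(260865 + \left(4 - 12\right) \left(-1492\right)\right) - 142898 = \left(260865 - -11936\right) - 142898 = \left(260865 + 11936\right) - 142898 = 272801 - 142898 = 129903$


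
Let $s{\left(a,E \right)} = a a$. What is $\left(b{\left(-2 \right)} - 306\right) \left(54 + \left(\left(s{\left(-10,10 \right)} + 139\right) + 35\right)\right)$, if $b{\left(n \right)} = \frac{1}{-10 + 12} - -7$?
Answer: $-97908$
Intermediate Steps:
$s{\left(a,E \right)} = a^{2}$
$b{\left(n \right)} = \frac{15}{2}$ ($b{\left(n \right)} = \frac{1}{2} + 7 = \frac{15}{2}$)
$\left(b{\left(-2 \right)} - 306\right) \left(54 + \left(\left(s{\left(-10,10 \right)} + 139\right) + 35\right)\right) = \left(\frac{15}{2} - 306\right) \left(54 + \left(\left(\left(-10\right)^{2} + 139\right) + 35\right)\right) = - \frac{597 \left(54 + \left(\left(100 + 139\right) + 35\right)\right)}{2} = - \frac{597 \left(54 + \left(239 + 35\right)\right)}{2} = - \frac{597 \left(54 + 274\right)}{2} = \left(- \frac{597}{2}\right) 328 = -97908$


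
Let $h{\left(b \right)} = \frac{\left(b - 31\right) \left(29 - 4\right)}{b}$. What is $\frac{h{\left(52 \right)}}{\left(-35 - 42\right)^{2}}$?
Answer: $\frac{75}{44044} \approx 0.0017028$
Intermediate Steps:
$h{\left(b \right)} = \frac{-775 + 25 b}{b}$ ($h{\left(b \right)} = \frac{\left(-31 + b\right) 25}{b} = \frac{-775 + 25 b}{b}$)
$\frac{h{\left(52 \right)}}{\left(-35 - 42\right)^{2}} = \frac{25 - \frac{775}{52}}{\left(-35 - 42\right)^{2}} = \frac{25 - \frac{775}{52}}{\left(-77\right)^{2}} = \frac{25 - \frac{775}{52}}{5929} = \frac{525}{52} \cdot \frac{1}{5929} = \frac{75}{44044}$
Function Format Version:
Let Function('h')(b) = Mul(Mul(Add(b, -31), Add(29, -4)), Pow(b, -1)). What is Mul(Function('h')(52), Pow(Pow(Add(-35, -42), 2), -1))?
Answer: Rational(75, 44044) ≈ 0.0017028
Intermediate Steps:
Function('h')(b) = Mul(Pow(b, -1), Add(-775, Mul(25, b))) (Function('h')(b) = Mul(Mul(Add(-31, b), 25), Pow(b, -1)) = Mul(Add(-775, Mul(25, b)), Pow(b, -1)) = Mul(Pow(b, -1), Add(-775, Mul(25, b))))
Mul(Function('h')(52), Pow(Pow(Add(-35, -42), 2), -1)) = Mul(Add(25, Mul(-775, Pow(52, -1))), Pow(Pow(Add(-35, -42), 2), -1)) = Mul(Add(25, Mul(-775, Rational(1, 52))), Pow(Pow(-77, 2), -1)) = Mul(Add(25, Rational(-775, 52)), Pow(5929, -1)) = Mul(Rational(525, 52), Rational(1, 5929)) = Rational(75, 44044)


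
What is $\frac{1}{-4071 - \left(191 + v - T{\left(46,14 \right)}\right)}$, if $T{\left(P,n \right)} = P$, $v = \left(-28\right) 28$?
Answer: $- \frac{1}{3432} \approx -0.00029138$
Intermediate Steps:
$v = -784$
$\frac{1}{-4071 - \left(191 + v - T{\left(46,14 \right)}\right)} = \frac{1}{-4071 + \left(46 + \left(\left(-15 + 16 \left(-11\right)\right) - -784\right)\right)} = \frac{1}{-4071 + \left(46 + \left(\left(-15 - 176\right) + 784\right)\right)} = \frac{1}{-4071 + \left(46 + \left(-191 + 784\right)\right)} = \frac{1}{-4071 + \left(46 + 593\right)} = \frac{1}{-4071 + 639} = \frac{1}{-3432} = - \frac{1}{3432}$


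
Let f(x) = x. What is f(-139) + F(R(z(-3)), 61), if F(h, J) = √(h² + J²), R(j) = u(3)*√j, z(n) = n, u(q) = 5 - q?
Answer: -139 + √3709 ≈ -78.098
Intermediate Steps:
R(j) = 2*√j (R(j) = (5 - 1*3)*√j = (5 - 3)*√j = 2*√j)
F(h, J) = √(J² + h²)
f(-139) + F(R(z(-3)), 61) = -139 + √(61² + (2*√(-3))²) = -139 + √(3721 + (2*(I*√3))²) = -139 + √(3721 + (2*I*√3)²) = -139 + √(3721 - 12) = -139 + √3709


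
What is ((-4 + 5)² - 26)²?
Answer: 625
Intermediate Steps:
((-4 + 5)² - 26)² = (1² - 26)² = (1 - 26)² = (-25)² = 625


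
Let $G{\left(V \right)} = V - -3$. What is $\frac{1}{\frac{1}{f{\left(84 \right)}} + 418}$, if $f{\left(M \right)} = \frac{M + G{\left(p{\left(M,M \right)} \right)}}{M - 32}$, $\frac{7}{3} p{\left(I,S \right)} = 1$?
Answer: $\frac{153}{64045} \approx 0.0023889$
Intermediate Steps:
$p{\left(I,S \right)} = \frac{3}{7}$ ($p{\left(I,S \right)} = \frac{3}{7} \cdot 1 = \frac{3}{7}$)
$G{\left(V \right)} = 3 + V$ ($G{\left(V \right)} = V + 3 = 3 + V$)
$f{\left(M \right)} = \frac{\frac{24}{7} + M}{-32 + M}$ ($f{\left(M \right)} = \frac{M + \left(3 + \frac{3}{7}\right)}{M - 32} = \frac{M + \frac{24}{7}}{M - 32} = \frac{\frac{24}{7} + M}{-32 + M}$)
$\frac{1}{\frac{1}{f{\left(84 \right)}} + 418} = \frac{1}{\frac{1}{\frac{1}{-32 + 84} \left(\frac{24}{7} + 84\right)} + 418} = \frac{1}{\frac{1}{\frac{1}{52} \cdot \frac{612}{7}} + 418} = \frac{1}{\frac{1}{\frac{153}{91}} + 418} = \frac{1}{\frac{91}{153} + 418} = \frac{1}{\frac{64045}{153}} = \frac{153}{64045}$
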